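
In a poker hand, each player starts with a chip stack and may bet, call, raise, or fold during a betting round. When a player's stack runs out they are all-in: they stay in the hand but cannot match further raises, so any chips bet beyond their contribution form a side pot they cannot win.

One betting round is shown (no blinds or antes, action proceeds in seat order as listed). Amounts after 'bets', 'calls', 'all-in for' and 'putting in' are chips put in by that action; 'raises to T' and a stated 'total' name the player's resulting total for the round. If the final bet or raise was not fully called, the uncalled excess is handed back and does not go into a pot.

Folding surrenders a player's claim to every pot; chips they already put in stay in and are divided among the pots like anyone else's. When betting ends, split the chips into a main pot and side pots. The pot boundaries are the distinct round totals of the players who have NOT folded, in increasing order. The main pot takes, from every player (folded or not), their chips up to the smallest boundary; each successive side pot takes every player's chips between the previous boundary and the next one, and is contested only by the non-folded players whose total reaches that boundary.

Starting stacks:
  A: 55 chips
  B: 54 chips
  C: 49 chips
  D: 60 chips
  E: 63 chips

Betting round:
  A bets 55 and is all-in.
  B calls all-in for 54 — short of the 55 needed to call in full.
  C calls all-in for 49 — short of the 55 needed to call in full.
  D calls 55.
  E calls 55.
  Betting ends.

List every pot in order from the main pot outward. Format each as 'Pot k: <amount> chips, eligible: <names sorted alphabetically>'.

Pot 1: 245 chips, eligible: A, B, C, D, E
Pot 2: 20 chips, eligible: A, B, D, E
Pot 3: 3 chips, eligible: A, D, E

Derivation:
Contributions: A=55, B=54, C=49, D=55, E=55
Pot levels (distinct totals of non-folded players): 49, 54, 55
Layer 1-49: 49 each from A, B, C, D, E = 49*5 = 245 chips; eligible A, B, C, D, E
Layer 50-54: 5 each from A, B, D, E = 5*4 = 20 chips; eligible A, B, D, E
Layer 55-55: 1 each from A, D, E = 1*3 = 3 chips; eligible A, D, E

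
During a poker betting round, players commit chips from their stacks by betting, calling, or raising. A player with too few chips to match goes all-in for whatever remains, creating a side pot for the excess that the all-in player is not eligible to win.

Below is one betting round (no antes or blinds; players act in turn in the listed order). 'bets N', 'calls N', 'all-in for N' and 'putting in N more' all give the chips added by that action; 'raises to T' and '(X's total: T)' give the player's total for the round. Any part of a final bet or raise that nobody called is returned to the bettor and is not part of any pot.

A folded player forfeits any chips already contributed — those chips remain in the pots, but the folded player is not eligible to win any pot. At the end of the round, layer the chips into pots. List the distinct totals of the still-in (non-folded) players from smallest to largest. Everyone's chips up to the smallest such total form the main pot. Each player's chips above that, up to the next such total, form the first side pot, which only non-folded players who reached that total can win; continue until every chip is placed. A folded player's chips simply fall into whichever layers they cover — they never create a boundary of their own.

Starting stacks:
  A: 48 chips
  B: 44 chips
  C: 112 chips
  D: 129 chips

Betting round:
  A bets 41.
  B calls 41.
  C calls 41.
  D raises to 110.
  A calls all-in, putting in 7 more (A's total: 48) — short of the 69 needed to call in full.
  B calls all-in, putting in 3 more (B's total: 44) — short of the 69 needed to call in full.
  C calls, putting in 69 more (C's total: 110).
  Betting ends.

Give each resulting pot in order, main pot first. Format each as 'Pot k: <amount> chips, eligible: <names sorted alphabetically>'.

Pot 1: 176 chips, eligible: A, B, C, D
Pot 2: 12 chips, eligible: A, C, D
Pot 3: 124 chips, eligible: C, D

Derivation:
Contributions: A=48, B=44, C=110, D=110
Pot levels (distinct totals of non-folded players): 44, 48, 110
Layer 1-44: 44 each from A, B, C, D = 44*4 = 176 chips; eligible A, B, C, D
Layer 45-48: 4 each from A, C, D = 4*3 = 12 chips; eligible A, C, D
Layer 49-110: 62 each from C, D = 62*2 = 124 chips; eligible C, D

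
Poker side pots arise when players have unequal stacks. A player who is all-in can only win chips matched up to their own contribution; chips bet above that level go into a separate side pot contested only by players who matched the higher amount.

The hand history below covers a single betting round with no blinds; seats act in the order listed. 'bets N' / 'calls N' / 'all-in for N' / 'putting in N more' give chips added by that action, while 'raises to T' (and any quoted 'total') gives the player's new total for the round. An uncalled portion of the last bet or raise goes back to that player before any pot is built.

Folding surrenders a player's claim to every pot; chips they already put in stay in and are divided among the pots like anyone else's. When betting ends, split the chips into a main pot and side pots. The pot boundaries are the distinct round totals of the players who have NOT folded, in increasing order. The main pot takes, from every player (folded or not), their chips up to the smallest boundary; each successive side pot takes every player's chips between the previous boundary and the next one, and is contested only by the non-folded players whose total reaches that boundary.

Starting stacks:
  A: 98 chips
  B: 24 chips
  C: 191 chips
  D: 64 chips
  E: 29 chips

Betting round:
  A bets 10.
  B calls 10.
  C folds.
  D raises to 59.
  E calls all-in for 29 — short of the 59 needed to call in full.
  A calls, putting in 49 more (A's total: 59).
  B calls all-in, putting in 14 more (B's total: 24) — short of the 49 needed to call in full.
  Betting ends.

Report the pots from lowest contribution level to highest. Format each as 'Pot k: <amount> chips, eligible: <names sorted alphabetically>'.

Contributions: A=59, B=24, D=59, E=29
Folded: C
Pot levels (distinct totals of non-folded players): 24, 29, 59
Layer 1-24: 24 each from A, B, D, E = 24*4 = 96 chips; eligible A, B, D, E
Layer 25-29: 5 each from A, D, E = 5*3 = 15 chips; eligible A, D, E
Layer 30-59: 30 each from A, D = 30*2 = 60 chips; eligible A, D

Pot 1: 96 chips, eligible: A, B, D, E
Pot 2: 15 chips, eligible: A, D, E
Pot 3: 60 chips, eligible: A, D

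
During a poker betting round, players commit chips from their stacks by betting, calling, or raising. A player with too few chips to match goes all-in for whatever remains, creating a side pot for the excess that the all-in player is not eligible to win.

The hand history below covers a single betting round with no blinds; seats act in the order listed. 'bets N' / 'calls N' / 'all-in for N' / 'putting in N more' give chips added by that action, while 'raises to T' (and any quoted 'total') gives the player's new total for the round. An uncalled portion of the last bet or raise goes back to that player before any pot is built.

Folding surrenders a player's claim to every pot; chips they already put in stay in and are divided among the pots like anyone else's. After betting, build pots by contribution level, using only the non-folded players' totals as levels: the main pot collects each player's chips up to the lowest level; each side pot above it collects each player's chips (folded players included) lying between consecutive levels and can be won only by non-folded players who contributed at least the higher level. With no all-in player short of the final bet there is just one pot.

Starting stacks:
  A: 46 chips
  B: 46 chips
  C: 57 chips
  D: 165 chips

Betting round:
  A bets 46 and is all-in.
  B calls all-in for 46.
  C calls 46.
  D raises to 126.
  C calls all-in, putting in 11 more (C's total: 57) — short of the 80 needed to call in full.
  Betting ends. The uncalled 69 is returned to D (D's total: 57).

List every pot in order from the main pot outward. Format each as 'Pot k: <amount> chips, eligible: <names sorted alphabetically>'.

Pot 1: 184 chips, eligible: A, B, C, D
Pot 2: 22 chips, eligible: C, D

Derivation:
Contributions (after 69 returned to D): A=46, B=46, C=57, D=57
Pot levels (distinct totals of non-folded players): 46, 57
Layer 1-46: 46 each from A, B, C, D = 46*4 = 184 chips; eligible A, B, C, D
Layer 47-57: 11 each from C, D = 11*2 = 22 chips; eligible C, D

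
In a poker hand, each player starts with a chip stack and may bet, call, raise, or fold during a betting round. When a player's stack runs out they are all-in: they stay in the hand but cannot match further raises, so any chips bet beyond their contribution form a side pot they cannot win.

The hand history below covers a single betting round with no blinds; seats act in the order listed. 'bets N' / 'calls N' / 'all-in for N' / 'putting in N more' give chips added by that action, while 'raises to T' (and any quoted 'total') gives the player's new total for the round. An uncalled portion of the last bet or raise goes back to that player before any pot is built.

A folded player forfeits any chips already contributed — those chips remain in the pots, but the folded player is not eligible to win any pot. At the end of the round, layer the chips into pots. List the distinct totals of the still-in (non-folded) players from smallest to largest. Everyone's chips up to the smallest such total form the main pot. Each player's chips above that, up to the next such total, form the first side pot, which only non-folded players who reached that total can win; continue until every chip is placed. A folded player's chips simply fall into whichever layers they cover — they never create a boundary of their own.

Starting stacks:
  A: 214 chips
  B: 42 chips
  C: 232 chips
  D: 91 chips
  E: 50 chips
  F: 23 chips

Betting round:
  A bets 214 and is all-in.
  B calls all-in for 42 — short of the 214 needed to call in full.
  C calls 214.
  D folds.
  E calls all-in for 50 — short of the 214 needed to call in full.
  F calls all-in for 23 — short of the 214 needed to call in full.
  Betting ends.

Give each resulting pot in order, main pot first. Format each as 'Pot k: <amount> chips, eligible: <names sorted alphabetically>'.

Pot 1: 115 chips, eligible: A, B, C, E, F
Pot 2: 76 chips, eligible: A, B, C, E
Pot 3: 24 chips, eligible: A, C, E
Pot 4: 328 chips, eligible: A, C

Derivation:
Contributions: A=214, B=42, C=214, E=50, F=23
Folded: D
Pot levels (distinct totals of non-folded players): 23, 42, 50, 214
Layer 1-23: 23 each from A, B, C, E, F = 23*5 = 115 chips; eligible A, B, C, E, F
Layer 24-42: 19 each from A, B, C, E = 19*4 = 76 chips; eligible A, B, C, E
Layer 43-50: 8 each from A, C, E = 8*3 = 24 chips; eligible A, C, E
Layer 51-214: 164 each from A, C = 164*2 = 328 chips; eligible A, C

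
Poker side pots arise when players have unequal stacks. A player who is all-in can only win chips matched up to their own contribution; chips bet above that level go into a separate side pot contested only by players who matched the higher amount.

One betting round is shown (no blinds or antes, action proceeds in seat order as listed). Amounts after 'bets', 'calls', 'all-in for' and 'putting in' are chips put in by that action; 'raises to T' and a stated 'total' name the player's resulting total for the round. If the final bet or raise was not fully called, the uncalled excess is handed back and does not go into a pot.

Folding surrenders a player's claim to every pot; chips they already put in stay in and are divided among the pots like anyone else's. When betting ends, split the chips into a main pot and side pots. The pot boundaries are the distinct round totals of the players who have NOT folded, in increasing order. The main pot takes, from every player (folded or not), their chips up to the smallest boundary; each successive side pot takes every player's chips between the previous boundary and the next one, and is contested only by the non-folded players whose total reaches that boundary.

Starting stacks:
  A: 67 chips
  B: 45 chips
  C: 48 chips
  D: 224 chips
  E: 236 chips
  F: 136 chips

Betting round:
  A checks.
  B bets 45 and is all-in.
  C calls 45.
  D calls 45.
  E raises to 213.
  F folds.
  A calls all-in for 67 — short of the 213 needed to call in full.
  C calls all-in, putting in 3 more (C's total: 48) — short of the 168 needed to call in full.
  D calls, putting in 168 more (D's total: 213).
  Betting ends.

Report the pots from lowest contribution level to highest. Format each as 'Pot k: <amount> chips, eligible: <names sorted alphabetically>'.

Contributions: A=67, B=45, C=48, D=213, E=213
Folded: F
Pot levels (distinct totals of non-folded players): 45, 48, 67, 213
Layer 1-45: 45 each from A, B, C, D, E = 45*5 = 225 chips; eligible A, B, C, D, E
Layer 46-48: 3 each from A, C, D, E = 3*4 = 12 chips; eligible A, C, D, E
Layer 49-67: 19 each from A, D, E = 19*3 = 57 chips; eligible A, D, E
Layer 68-213: 146 each from D, E = 146*2 = 292 chips; eligible D, E

Pot 1: 225 chips, eligible: A, B, C, D, E
Pot 2: 12 chips, eligible: A, C, D, E
Pot 3: 57 chips, eligible: A, D, E
Pot 4: 292 chips, eligible: D, E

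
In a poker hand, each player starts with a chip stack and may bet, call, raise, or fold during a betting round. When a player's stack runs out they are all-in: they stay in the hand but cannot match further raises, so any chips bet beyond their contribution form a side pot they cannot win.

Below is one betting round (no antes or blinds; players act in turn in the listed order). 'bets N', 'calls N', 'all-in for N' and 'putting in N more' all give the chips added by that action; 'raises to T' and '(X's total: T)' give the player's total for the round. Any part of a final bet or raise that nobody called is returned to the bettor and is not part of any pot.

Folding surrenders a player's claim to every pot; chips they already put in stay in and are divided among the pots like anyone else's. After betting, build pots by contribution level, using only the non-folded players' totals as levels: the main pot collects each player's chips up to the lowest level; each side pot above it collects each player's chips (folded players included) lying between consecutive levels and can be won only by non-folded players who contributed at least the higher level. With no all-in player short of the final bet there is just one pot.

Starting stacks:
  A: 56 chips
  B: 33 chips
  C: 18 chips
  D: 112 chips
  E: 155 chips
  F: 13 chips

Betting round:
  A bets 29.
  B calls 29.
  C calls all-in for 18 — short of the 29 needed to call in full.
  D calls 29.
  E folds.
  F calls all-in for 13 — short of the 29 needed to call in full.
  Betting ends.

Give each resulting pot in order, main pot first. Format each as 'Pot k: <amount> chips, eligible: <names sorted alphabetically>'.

Pot 1: 65 chips, eligible: A, B, C, D, F
Pot 2: 20 chips, eligible: A, B, C, D
Pot 3: 33 chips, eligible: A, B, D

Derivation:
Contributions: A=29, B=29, C=18, D=29, F=13
Folded: E
Pot levels (distinct totals of non-folded players): 13, 18, 29
Layer 1-13: 13 each from A, B, C, D, F = 13*5 = 65 chips; eligible A, B, C, D, F
Layer 14-18: 5 each from A, B, C, D = 5*4 = 20 chips; eligible A, B, C, D
Layer 19-29: 11 each from A, B, D = 11*3 = 33 chips; eligible A, B, D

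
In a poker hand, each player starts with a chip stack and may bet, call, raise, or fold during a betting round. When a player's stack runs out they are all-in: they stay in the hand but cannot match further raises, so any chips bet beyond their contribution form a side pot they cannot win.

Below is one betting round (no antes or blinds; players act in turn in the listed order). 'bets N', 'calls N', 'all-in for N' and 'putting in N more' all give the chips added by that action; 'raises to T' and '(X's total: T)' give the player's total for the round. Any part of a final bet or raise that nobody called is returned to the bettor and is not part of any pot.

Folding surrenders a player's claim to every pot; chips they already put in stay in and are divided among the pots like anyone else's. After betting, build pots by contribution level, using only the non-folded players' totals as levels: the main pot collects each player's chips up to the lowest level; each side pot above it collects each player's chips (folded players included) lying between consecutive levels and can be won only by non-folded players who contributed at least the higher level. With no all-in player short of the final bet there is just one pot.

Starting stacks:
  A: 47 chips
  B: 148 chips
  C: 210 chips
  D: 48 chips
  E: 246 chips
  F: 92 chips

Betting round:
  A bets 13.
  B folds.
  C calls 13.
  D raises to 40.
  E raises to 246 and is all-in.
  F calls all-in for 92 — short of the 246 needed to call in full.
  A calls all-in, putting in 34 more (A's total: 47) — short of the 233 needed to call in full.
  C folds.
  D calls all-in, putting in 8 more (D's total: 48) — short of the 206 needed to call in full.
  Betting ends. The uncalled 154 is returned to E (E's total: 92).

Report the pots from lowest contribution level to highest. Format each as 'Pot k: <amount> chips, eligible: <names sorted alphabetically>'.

Pot 1: 201 chips, eligible: A, D, E, F
Pot 2: 3 chips, eligible: D, E, F
Pot 3: 88 chips, eligible: E, F

Derivation:
Contributions (after 154 returned to E): A=47, C=13, D=48, E=92, F=92
Folded: B, C
Pot levels (distinct totals of non-folded players): 47, 48, 92
Layer 1-47: A 47 + C 13 + D 47 + E 47 + F 47 = 201 chips; eligible A, D, E, F
Layer 48-48: 1 each from D, E, F = 1*3 = 3 chips; eligible D, E, F
Layer 49-92: 44 each from E, F = 44*2 = 88 chips; eligible E, F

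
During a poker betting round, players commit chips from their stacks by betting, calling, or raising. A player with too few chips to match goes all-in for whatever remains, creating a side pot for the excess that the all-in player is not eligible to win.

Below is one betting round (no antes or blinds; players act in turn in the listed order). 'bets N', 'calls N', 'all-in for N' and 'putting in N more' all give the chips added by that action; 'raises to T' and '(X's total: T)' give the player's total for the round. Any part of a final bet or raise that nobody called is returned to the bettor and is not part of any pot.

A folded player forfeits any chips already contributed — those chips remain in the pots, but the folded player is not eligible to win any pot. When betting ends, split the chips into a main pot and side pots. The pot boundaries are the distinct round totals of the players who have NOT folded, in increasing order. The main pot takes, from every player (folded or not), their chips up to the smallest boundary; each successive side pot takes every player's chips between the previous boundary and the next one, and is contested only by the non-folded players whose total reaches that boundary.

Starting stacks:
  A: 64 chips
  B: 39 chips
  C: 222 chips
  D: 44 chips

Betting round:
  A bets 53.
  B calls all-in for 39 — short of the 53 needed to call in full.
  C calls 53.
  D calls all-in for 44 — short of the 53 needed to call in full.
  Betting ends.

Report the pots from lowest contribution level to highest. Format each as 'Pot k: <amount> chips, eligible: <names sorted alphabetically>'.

Pot 1: 156 chips, eligible: A, B, C, D
Pot 2: 15 chips, eligible: A, C, D
Pot 3: 18 chips, eligible: A, C

Derivation:
Contributions: A=53, B=39, C=53, D=44
Pot levels (distinct totals of non-folded players): 39, 44, 53
Layer 1-39: 39 each from A, B, C, D = 39*4 = 156 chips; eligible A, B, C, D
Layer 40-44: 5 each from A, C, D = 5*3 = 15 chips; eligible A, C, D
Layer 45-53: 9 each from A, C = 9*2 = 18 chips; eligible A, C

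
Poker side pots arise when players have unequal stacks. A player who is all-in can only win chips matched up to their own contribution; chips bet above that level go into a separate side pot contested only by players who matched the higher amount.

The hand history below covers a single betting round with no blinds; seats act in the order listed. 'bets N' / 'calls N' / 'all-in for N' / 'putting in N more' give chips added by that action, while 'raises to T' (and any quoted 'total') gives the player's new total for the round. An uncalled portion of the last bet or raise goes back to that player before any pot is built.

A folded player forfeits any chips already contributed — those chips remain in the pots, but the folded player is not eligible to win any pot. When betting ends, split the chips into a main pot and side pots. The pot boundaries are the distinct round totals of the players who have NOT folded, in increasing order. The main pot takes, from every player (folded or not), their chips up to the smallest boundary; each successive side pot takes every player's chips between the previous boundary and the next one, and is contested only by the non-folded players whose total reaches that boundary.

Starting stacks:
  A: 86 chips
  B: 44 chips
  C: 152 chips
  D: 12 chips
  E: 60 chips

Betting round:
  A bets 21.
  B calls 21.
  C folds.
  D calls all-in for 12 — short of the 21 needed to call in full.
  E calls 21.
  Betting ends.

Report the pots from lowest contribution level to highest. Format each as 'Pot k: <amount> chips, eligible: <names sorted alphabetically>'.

Contributions: A=21, B=21, D=12, E=21
Folded: C
Pot levels (distinct totals of non-folded players): 12, 21
Layer 1-12: 12 each from A, B, D, E = 12*4 = 48 chips; eligible A, B, D, E
Layer 13-21: 9 each from A, B, E = 9*3 = 27 chips; eligible A, B, E

Pot 1: 48 chips, eligible: A, B, D, E
Pot 2: 27 chips, eligible: A, B, E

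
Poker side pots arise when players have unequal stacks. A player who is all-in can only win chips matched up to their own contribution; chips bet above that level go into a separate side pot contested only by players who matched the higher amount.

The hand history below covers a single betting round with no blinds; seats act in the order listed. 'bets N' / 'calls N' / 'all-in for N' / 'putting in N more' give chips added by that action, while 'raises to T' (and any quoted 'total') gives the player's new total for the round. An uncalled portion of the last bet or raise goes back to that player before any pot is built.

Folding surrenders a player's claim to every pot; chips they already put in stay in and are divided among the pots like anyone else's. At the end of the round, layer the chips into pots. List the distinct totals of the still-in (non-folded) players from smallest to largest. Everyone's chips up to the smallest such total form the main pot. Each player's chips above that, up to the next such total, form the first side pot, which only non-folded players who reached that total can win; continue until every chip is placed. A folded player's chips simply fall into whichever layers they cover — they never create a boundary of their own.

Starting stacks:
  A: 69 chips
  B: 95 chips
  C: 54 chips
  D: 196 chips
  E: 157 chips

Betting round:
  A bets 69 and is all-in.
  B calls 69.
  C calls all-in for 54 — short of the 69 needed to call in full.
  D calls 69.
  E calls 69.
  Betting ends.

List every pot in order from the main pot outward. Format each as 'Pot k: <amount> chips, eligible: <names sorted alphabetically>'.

Contributions: A=69, B=69, C=54, D=69, E=69
Pot levels (distinct totals of non-folded players): 54, 69
Layer 1-54: 54 each from A, B, C, D, E = 54*5 = 270 chips; eligible A, B, C, D, E
Layer 55-69: 15 each from A, B, D, E = 15*4 = 60 chips; eligible A, B, D, E

Pot 1: 270 chips, eligible: A, B, C, D, E
Pot 2: 60 chips, eligible: A, B, D, E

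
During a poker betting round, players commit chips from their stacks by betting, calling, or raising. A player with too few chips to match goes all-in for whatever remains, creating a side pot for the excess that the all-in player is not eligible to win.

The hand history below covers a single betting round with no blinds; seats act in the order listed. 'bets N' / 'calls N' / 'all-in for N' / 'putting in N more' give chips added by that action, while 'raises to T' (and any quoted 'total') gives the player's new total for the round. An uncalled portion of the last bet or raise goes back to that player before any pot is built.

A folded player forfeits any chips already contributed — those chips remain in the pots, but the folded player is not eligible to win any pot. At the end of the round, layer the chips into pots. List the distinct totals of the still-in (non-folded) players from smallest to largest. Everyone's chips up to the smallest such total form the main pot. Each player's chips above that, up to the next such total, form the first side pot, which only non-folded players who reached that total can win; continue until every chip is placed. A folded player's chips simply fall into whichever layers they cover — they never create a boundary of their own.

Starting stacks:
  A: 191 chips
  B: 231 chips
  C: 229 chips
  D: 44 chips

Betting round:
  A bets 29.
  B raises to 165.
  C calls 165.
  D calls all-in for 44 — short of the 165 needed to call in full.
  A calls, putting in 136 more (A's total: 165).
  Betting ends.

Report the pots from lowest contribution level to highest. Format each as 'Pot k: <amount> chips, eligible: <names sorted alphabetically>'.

Pot 1: 176 chips, eligible: A, B, C, D
Pot 2: 363 chips, eligible: A, B, C

Derivation:
Contributions: A=165, B=165, C=165, D=44
Pot levels (distinct totals of non-folded players): 44, 165
Layer 1-44: 44 each from A, B, C, D = 44*4 = 176 chips; eligible A, B, C, D
Layer 45-165: 121 each from A, B, C = 121*3 = 363 chips; eligible A, B, C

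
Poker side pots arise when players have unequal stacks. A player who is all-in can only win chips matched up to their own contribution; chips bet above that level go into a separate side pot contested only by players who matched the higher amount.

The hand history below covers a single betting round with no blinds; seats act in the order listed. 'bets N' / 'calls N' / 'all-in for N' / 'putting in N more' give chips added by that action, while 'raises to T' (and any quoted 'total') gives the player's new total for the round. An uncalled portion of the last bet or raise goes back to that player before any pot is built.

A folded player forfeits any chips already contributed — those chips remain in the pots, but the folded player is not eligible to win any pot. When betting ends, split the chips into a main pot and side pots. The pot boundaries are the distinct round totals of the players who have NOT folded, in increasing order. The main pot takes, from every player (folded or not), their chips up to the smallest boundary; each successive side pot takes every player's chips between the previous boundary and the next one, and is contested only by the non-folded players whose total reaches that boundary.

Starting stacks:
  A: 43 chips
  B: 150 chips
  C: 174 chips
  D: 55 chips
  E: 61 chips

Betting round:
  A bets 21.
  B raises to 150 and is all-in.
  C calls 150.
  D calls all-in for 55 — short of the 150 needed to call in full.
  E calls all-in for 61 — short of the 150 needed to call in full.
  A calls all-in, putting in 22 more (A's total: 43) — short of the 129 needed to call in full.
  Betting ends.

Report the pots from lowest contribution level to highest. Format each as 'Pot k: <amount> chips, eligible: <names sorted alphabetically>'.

Contributions: A=43, B=150, C=150, D=55, E=61
Pot levels (distinct totals of non-folded players): 43, 55, 61, 150
Layer 1-43: 43 each from A, B, C, D, E = 43*5 = 215 chips; eligible A, B, C, D, E
Layer 44-55: 12 each from B, C, D, E = 12*4 = 48 chips; eligible B, C, D, E
Layer 56-61: 6 each from B, C, E = 6*3 = 18 chips; eligible B, C, E
Layer 62-150: 89 each from B, C = 89*2 = 178 chips; eligible B, C

Pot 1: 215 chips, eligible: A, B, C, D, E
Pot 2: 48 chips, eligible: B, C, D, E
Pot 3: 18 chips, eligible: B, C, E
Pot 4: 178 chips, eligible: B, C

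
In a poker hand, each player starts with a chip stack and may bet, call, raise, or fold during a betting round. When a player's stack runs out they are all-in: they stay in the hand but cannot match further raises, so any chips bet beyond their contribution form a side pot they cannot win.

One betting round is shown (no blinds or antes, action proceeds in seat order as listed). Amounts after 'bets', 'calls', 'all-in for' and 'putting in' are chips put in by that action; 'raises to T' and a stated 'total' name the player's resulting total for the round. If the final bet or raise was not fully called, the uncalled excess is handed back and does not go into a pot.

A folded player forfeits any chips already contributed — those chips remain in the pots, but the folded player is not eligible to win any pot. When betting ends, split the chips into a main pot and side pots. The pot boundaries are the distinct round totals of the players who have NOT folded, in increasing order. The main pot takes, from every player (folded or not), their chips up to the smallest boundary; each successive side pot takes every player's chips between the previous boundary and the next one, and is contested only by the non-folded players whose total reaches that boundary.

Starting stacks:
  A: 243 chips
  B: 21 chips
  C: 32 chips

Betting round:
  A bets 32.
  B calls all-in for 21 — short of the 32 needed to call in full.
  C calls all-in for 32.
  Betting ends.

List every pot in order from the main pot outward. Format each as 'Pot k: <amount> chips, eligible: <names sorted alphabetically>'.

Pot 1: 63 chips, eligible: A, B, C
Pot 2: 22 chips, eligible: A, C

Derivation:
Contributions: A=32, B=21, C=32
Pot levels (distinct totals of non-folded players): 21, 32
Layer 1-21: 21 each from A, B, C = 21*3 = 63 chips; eligible A, B, C
Layer 22-32: 11 each from A, C = 11*2 = 22 chips; eligible A, C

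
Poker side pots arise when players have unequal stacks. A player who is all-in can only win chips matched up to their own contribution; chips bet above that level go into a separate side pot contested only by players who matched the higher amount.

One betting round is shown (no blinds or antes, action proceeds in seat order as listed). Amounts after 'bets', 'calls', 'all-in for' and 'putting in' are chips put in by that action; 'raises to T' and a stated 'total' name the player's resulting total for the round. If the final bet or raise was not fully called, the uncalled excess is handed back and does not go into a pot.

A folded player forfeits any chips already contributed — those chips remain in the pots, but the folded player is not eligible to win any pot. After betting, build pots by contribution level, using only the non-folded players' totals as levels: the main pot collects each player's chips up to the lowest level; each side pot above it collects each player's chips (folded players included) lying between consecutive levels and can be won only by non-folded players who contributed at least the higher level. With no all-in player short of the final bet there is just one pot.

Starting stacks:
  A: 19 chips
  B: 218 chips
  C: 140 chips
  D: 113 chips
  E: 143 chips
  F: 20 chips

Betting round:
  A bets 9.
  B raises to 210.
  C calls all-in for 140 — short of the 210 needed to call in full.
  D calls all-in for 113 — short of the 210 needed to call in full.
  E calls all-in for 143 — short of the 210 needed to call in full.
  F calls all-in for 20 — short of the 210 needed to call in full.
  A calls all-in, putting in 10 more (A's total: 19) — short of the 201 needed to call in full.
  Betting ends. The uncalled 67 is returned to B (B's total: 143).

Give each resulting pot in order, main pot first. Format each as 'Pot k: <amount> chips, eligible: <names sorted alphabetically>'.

Contributions (after 67 returned to B): A=19, B=143, C=140, D=113, E=143, F=20
Pot levels (distinct totals of non-folded players): 19, 20, 113, 140, 143
Layer 1-19: 19 each from A, B, C, D, E, F = 19*6 = 114 chips; eligible A, B, C, D, E, F
Layer 20-20: 1 each from B, C, D, E, F = 1*5 = 5 chips; eligible B, C, D, E, F
Layer 21-113: 93 each from B, C, D, E = 93*4 = 372 chips; eligible B, C, D, E
Layer 114-140: 27 each from B, C, E = 27*3 = 81 chips; eligible B, C, E
Layer 141-143: 3 each from B, E = 3*2 = 6 chips; eligible B, E

Pot 1: 114 chips, eligible: A, B, C, D, E, F
Pot 2: 5 chips, eligible: B, C, D, E, F
Pot 3: 372 chips, eligible: B, C, D, E
Pot 4: 81 chips, eligible: B, C, E
Pot 5: 6 chips, eligible: B, E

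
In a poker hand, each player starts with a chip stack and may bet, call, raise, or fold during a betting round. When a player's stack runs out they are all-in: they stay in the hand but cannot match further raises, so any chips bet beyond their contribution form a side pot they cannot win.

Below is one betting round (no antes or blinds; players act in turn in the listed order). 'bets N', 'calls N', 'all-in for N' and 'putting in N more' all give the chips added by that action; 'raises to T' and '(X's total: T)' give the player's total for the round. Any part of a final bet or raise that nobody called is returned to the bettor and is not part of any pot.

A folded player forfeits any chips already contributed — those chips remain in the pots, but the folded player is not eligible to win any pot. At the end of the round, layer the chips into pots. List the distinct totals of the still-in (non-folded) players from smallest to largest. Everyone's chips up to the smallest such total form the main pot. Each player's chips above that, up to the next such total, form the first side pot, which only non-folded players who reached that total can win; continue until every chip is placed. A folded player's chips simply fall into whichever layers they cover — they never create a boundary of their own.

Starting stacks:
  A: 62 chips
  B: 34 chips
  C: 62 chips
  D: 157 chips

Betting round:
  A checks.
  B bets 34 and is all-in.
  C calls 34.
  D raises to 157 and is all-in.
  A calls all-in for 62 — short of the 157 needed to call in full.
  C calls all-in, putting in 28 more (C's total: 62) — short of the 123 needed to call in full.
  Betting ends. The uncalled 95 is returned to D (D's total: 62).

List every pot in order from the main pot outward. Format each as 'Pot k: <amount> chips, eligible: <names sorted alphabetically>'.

Pot 1: 136 chips, eligible: A, B, C, D
Pot 2: 84 chips, eligible: A, C, D

Derivation:
Contributions (after 95 returned to D): A=62, B=34, C=62, D=62
Pot levels (distinct totals of non-folded players): 34, 62
Layer 1-34: 34 each from A, B, C, D = 34*4 = 136 chips; eligible A, B, C, D
Layer 35-62: 28 each from A, C, D = 28*3 = 84 chips; eligible A, C, D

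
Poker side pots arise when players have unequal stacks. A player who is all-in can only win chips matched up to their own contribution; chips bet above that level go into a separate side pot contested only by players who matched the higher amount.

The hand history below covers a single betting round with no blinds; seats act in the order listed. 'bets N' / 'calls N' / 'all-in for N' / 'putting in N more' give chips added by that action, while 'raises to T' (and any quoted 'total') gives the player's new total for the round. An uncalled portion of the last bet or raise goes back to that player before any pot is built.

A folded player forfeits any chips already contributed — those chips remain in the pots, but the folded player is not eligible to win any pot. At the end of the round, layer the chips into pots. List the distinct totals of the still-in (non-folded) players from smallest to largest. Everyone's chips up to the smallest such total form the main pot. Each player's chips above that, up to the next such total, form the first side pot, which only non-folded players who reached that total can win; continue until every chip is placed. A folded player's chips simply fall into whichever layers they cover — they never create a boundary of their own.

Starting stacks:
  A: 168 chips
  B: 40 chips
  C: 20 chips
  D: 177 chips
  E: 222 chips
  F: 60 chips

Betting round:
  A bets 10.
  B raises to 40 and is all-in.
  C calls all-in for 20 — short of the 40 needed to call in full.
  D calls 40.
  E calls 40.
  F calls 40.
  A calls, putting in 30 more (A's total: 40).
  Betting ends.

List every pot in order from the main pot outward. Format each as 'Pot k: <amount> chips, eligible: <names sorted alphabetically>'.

Contributions: A=40, B=40, C=20, D=40, E=40, F=40
Pot levels (distinct totals of non-folded players): 20, 40
Layer 1-20: 20 each from A, B, C, D, E, F = 20*6 = 120 chips; eligible A, B, C, D, E, F
Layer 21-40: 20 each from A, B, D, E, F = 20*5 = 100 chips; eligible A, B, D, E, F

Pot 1: 120 chips, eligible: A, B, C, D, E, F
Pot 2: 100 chips, eligible: A, B, D, E, F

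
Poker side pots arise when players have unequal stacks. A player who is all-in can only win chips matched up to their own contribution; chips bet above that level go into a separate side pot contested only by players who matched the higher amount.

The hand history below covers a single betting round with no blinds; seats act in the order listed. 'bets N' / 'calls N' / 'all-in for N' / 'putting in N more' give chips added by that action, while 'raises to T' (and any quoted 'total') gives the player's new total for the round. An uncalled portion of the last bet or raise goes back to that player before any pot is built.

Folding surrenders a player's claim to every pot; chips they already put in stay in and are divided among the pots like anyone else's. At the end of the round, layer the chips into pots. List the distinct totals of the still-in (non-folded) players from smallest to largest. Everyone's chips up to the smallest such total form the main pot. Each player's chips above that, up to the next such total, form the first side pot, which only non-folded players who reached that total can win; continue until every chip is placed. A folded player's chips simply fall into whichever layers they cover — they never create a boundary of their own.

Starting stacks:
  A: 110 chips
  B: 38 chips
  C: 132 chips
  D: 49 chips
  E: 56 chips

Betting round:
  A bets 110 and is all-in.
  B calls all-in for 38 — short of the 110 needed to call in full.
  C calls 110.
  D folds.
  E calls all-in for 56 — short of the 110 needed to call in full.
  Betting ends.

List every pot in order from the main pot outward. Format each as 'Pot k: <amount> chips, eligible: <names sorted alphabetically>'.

Contributions: A=110, B=38, C=110, E=56
Folded: D
Pot levels (distinct totals of non-folded players): 38, 56, 110
Layer 1-38: 38 each from A, B, C, E = 38*4 = 152 chips; eligible A, B, C, E
Layer 39-56: 18 each from A, C, E = 18*3 = 54 chips; eligible A, C, E
Layer 57-110: 54 each from A, C = 54*2 = 108 chips; eligible A, C

Pot 1: 152 chips, eligible: A, B, C, E
Pot 2: 54 chips, eligible: A, C, E
Pot 3: 108 chips, eligible: A, C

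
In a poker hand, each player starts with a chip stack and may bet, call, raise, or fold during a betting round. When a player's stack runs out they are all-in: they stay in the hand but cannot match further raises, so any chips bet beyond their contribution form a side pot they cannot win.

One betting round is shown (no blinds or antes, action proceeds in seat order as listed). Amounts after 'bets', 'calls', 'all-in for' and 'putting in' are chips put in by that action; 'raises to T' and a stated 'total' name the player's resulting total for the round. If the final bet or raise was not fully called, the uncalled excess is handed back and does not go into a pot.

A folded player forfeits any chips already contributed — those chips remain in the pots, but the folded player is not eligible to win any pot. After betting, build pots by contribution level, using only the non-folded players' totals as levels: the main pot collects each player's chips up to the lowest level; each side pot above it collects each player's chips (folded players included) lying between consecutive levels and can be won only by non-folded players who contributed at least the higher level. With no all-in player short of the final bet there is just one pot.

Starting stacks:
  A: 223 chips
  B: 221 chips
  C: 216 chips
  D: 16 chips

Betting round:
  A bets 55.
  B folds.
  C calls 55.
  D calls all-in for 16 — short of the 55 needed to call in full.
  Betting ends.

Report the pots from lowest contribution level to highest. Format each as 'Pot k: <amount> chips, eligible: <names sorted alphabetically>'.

Pot 1: 48 chips, eligible: A, C, D
Pot 2: 78 chips, eligible: A, C

Derivation:
Contributions: A=55, C=55, D=16
Folded: B
Pot levels (distinct totals of non-folded players): 16, 55
Layer 1-16: 16 each from A, C, D = 16*3 = 48 chips; eligible A, C, D
Layer 17-55: 39 each from A, C = 39*2 = 78 chips; eligible A, C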